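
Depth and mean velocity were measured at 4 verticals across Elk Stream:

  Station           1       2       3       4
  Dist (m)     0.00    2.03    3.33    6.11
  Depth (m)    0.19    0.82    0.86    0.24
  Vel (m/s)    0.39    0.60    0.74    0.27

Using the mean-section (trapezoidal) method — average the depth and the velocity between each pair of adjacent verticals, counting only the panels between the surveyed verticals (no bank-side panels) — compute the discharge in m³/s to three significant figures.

Panel 1-2: Δb = 2.03 m, d̄ = (0.19+0.82)/2 = 0.505, v̄ = (0.39+0.60)/2 = 0.495 → q = 2.03×0.505×0.495 = 0.5074 m³/s
Panel 2-3: Δb = 1.3 m, d̄ = (0.82+0.86)/2 = 0.84, v̄ = (0.60+0.74)/2 = 0.67 → q = 1.3×0.84×0.67 = 0.7316 m³/s
Panel 3-4: Δb = 2.78 m, d̄ = (0.86+0.24)/2 = 0.55, v̄ = (0.74+0.27)/2 = 0.505 → q = 2.78×0.55×0.505 = 0.7721 m³/s
Q = Σ q = 2.011 m³/s

2.01 m³/s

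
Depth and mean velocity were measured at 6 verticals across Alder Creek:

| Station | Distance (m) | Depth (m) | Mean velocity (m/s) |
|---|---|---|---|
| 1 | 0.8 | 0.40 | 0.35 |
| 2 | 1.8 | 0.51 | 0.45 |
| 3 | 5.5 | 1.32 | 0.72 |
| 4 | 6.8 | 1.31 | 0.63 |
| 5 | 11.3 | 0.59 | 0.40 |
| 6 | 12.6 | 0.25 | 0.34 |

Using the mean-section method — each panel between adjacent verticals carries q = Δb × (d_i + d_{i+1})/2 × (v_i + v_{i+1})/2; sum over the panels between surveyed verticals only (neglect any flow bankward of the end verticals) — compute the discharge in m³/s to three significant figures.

Panel 1-2: Δb = 1 m, d̄ = (0.40+0.51)/2 = 0.455, v̄ = (0.35+0.45)/2 = 0.4 → q = 1×0.455×0.4 = 0.1820 m³/s
Panel 2-3: Δb = 3.7 m, d̄ = (0.51+1.32)/2 = 0.915, v̄ = (0.45+0.72)/2 = 0.585 → q = 3.7×0.915×0.585 = 1.981 m³/s
Panel 3-4: Δb = 1.3 m, d̄ = (1.32+1.31)/2 = 1.315, v̄ = (0.72+0.63)/2 = 0.675 → q = 1.3×1.315×0.675 = 1.154 m³/s
Panel 4-5: Δb = 4.5 m, d̄ = (1.31+0.59)/2 = 0.95, v̄ = (0.63+0.40)/2 = 0.515 → q = 4.5×0.95×0.515 = 2.202 m³/s
Panel 5-6: Δb = 1.3 m, d̄ = (0.59+0.25)/2 = 0.42, v̄ = (0.40+0.34)/2 = 0.37 → q = 1.3×0.42×0.37 = 0.2020 m³/s
Q = Σ q = 5.720 m³/s

5.72 m³/s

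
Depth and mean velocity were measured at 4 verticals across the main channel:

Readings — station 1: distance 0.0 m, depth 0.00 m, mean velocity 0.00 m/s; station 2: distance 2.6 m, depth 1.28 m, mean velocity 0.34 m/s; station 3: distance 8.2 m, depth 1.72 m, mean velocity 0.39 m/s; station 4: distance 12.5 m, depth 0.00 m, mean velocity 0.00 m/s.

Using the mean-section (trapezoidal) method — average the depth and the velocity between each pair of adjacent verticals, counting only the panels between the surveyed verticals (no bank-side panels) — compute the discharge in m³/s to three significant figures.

Panel 1-2: Δb = 2.6 m, d̄ = (0.00+1.28)/2 = 0.64, v̄ = (0.00+0.34)/2 = 0.17 → q = 2.6×0.64×0.17 = 0.2829 m³/s
Panel 2-3: Δb = 5.6 m, d̄ = (1.28+1.72)/2 = 1.5, v̄ = (0.34+0.39)/2 = 0.365 → q = 5.6×1.5×0.365 = 3.066 m³/s
Panel 3-4: Δb = 4.3 m, d̄ = (1.72+0.00)/2 = 0.86, v̄ = (0.39+0.00)/2 = 0.195 → q = 4.3×0.86×0.195 = 0.7211 m³/s
Q = Σ q = 4.070 m³/s

4.07 m³/s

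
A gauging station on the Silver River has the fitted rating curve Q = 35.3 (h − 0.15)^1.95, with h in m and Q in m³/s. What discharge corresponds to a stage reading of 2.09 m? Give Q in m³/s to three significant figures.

Q = 35.3 × (2.09 − 0.15)^1.95 = 35.3 × 1.94^1.95 = 128.5 m³/s

129 m³/s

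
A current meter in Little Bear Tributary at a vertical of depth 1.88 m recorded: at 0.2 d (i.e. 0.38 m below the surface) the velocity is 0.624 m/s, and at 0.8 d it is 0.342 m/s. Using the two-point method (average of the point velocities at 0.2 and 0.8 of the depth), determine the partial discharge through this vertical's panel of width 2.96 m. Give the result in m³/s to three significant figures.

v̄ = (0.624 + 0.342) / 2 = 0.4830 m/s
q = v̄ × d × w = 0.4830 × 1.88 × 2.96 = 2.688 m³/s

2.69 m³/s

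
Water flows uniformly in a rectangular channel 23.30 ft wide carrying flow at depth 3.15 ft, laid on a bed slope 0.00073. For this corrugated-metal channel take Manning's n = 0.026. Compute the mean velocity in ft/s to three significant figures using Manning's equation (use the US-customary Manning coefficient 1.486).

2.83 ft/s

A = b·y = 23.30 × 3.15 = 73.40 ft²
P = b + 2y = 23.30 + 2×3.15 = 29.60 ft
R = A/P = 73.40/29.60 = 2.480 ft
Q = (1.486/n)·A·R^(2/3)·S^(1/2) = (1.486/0.026) × 73.40 × 2.480^(2/3) × 0.00073^(1/2) = 207.6 ft³/s
V = Q/A = 207.6/73.40 = 2.829 ft/s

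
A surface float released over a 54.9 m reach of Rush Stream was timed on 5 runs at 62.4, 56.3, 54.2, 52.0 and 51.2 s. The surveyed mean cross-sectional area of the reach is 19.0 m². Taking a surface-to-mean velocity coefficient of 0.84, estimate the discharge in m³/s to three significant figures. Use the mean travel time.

t̄ = (62.4 + 56.3 + 54.2 + 52.0 + 51.2) / 5 = 55.22 s
v_surface = L / t̄ = 54.9 / 55.22 = 0.9942 m/s
v_mean = 0.84 × 0.9942 = 0.8351 m/s
Q = A × v_mean = 19.0 × 0.8351 = 15.87 m³/s

15.9 m³/s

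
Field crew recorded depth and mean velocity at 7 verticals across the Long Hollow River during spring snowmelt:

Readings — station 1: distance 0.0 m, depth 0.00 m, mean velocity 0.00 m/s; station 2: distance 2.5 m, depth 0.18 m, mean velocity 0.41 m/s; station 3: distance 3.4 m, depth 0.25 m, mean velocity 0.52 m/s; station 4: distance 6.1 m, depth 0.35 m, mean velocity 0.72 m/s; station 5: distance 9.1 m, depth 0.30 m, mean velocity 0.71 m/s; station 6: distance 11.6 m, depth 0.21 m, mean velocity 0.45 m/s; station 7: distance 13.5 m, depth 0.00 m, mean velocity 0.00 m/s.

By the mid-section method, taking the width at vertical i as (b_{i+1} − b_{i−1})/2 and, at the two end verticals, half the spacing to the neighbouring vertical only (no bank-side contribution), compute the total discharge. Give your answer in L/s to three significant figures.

w_2 = (3.4 − 0.0)/2 = 1.7 m; q_2 = 0.41 × 0.18 × 1.7 = 0.1255 m³/s
w_3 = (6.1 − 2.5)/2 = 1.8 m; q_3 = 0.52 × 0.25 × 1.8 = 0.2340 m³/s
w_4 = (9.1 − 3.4)/2 = 2.85 m; q_4 = 0.72 × 0.35 × 2.85 = 0.7182 m³/s
w_5 = (11.6 − 6.1)/2 = 2.75 m; q_5 = 0.71 × 0.30 × 2.75 = 0.5858 m³/s
w_6 = (13.5 − 9.1)/2 = 2.2 m; q_6 = 0.45 × 0.21 × 2.2 = 0.2079 m³/s
Stations 1, 7 contribute zero (depth or velocity is 0).
Q = Σ qᵢ = 1.871 m³/s
= 1.871 × 1000 = 1871 L/s

1870 L/s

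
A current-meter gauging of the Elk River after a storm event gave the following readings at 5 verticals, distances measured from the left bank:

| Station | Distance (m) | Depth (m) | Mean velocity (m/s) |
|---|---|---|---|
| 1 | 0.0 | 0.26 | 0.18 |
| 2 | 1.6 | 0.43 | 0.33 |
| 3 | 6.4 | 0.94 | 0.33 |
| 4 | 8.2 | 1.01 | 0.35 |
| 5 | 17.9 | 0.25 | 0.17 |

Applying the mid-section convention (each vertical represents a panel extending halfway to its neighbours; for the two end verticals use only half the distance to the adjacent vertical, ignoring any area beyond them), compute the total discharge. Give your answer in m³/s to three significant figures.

w_1 = (1.6 − 0.0)/2 = 0.8 m; q_1 = 0.18 × 0.26 × 0.8 = 0.03744 m³/s
w_2 = (6.4 − 0.0)/2 = 3.2 m; q_2 = 0.33 × 0.43 × 3.2 = 0.4541 m³/s
w_3 = (8.2 − 1.6)/2 = 3.3 m; q_3 = 0.33 × 0.94 × 3.3 = 1.024 m³/s
w_4 = (17.9 − 6.4)/2 = 5.75 m; q_4 = 0.35 × 1.01 × 5.75 = 2.033 m³/s
w_5 = (17.9 − 8.2)/2 = 4.85 m; q_5 = 0.17 × 0.25 × 4.85 = 0.2061 m³/s
Q = Σ qᵢ = 3.754 m³/s

3.75 m³/s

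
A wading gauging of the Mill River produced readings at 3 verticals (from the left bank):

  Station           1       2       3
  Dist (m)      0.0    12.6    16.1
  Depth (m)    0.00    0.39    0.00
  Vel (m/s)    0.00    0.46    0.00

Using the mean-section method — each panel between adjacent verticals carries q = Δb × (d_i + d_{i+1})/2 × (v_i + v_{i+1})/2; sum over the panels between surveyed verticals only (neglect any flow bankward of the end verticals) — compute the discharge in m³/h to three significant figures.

Panel 1-2: Δb = 12.6 m, d̄ = (0.00+0.39)/2 = 0.195, v̄ = (0.00+0.46)/2 = 0.23 → q = 12.6×0.195×0.23 = 0.5651 m³/s
Panel 2-3: Δb = 3.5 m, d̄ = (0.39+0.00)/2 = 0.195, v̄ = (0.46+0.00)/2 = 0.23 → q = 3.5×0.195×0.23 = 0.1570 m³/s
Q = Σ q = 0.7221 m³/s
= 0.7221 × 3600 = 2600 m³/h

2600 m³/h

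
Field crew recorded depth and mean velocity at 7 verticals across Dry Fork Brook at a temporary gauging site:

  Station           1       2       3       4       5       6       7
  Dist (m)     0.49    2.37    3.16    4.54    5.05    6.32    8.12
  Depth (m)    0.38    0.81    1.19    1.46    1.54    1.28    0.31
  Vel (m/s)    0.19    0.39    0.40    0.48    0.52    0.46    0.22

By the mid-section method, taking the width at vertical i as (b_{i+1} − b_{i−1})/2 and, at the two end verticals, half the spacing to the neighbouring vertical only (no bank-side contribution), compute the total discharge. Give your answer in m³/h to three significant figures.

w_1 = (2.37 − 0.49)/2 = 0.94 m; q_1 = 0.19 × 0.38 × 0.94 = 0.06787 m³/s
w_2 = (3.16 − 0.49)/2 = 1.335 m; q_2 = 0.39 × 0.81 × 1.335 = 0.4217 m³/s
w_3 = (4.54 − 2.37)/2 = 1.085 m; q_3 = 0.40 × 1.19 × 1.085 = 0.5165 m³/s
w_4 = (5.05 − 3.16)/2 = 0.945 m; q_4 = 0.48 × 1.46 × 0.945 = 0.6623 m³/s
w_5 = (6.32 − 4.54)/2 = 0.89 m; q_5 = 0.52 × 1.54 × 0.89 = 0.7127 m³/s
w_6 = (8.12 − 5.05)/2 = 1.535 m; q_6 = 0.46 × 1.28 × 1.535 = 0.9038 m³/s
w_7 = (8.12 − 6.32)/2 = 0.9 m; q_7 = 0.22 × 0.31 × 0.9 = 0.06138 m³/s
Q = Σ qᵢ = 3.346 m³/s
= 3.346 × 3600 = 12050 m³/h

12000 m³/h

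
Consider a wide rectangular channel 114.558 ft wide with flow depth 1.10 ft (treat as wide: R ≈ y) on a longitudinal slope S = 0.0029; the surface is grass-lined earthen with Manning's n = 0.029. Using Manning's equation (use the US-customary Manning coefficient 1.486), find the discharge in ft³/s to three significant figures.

371 ft³/s

A = b·y = 114.558 × 1.10 = 126.0 ft²
Wide channel: R ≈ y = 1.10 ft
Q = (1.486/n)·A·R^(2/3)·S^(1/2) = (1.486/0.029) × 126.0 × 1.100^(2/3) × 0.0029^(1/2) = 370.5 ft³/s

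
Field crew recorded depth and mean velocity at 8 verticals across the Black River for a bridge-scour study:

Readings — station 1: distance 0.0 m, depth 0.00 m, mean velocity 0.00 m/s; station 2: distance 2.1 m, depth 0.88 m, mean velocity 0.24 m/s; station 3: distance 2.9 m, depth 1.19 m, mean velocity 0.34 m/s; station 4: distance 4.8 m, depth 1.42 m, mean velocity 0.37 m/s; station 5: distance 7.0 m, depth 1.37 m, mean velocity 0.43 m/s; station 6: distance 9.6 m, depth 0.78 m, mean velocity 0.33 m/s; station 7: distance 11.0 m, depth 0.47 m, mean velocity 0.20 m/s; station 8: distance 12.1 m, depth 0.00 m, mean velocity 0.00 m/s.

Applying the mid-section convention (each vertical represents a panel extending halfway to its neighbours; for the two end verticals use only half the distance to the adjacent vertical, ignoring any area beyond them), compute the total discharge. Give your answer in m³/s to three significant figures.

3.98 m³/s

w_2 = (2.9 − 0.0)/2 = 1.45 m; q_2 = 0.24 × 0.88 × 1.45 = 0.3062 m³/s
w_3 = (4.8 − 2.1)/2 = 1.35 m; q_3 = 0.34 × 1.19 × 1.35 = 0.5462 m³/s
w_4 = (7.0 − 2.9)/2 = 2.05 m; q_4 = 0.37 × 1.42 × 2.05 = 1.077 m³/s
w_5 = (9.6 − 4.8)/2 = 2.4 m; q_5 = 0.43 × 1.37 × 2.4 = 1.414 m³/s
w_6 = (11.0 − 7.0)/2 = 2 m; q_6 = 0.33 × 0.78 × 2 = 0.5148 m³/s
w_7 = (12.1 − 9.6)/2 = 1.25 m; q_7 = 0.20 × 0.47 × 1.25 = 0.1175 m³/s
Stations 1, 8 contribute zero (depth or velocity is 0).
Q = Σ qᵢ = 3.976 m³/s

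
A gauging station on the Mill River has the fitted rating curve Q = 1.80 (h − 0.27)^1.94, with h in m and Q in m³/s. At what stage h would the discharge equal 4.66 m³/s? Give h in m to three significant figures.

h − h₀ = (Q/C)^(1/b) = (4.66/1.80)^(1/1.94) = 1.633 m
h = 0.27 + 1.633 = 1.903 m

1.90 m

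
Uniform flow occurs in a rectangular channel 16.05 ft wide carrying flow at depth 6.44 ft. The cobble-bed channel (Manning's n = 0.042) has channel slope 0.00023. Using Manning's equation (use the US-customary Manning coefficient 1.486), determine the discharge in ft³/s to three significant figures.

130 ft³/s

A = b·y = 16.05 × 6.44 = 103.4 ft²
P = b + 2y = 16.05 + 2×6.44 = 28.93 ft
R = A/P = 103.4/28.93 = 3.573 ft
Q = (1.486/n)·A·R^(2/3)·S^(1/2) = (1.486/0.042) × 103.4 × 3.573^(2/3) × 0.00023^(1/2) = 129.6 ft³/s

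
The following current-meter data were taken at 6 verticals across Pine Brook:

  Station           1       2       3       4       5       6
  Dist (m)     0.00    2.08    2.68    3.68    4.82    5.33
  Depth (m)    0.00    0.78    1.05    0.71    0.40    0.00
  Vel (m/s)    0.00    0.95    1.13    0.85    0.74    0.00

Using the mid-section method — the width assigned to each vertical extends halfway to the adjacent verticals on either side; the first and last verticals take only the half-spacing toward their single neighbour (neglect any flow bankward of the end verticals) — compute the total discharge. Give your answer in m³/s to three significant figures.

2.83 m³/s

w_2 = (2.68 − 0.00)/2 = 1.34 m; q_2 = 0.95 × 0.78 × 1.34 = 0.9929 m³/s
w_3 = (3.68 − 2.08)/2 = 0.8 m; q_3 = 1.13 × 1.05 × 0.8 = 0.9492 m³/s
w_4 = (4.82 − 2.68)/2 = 1.07 m; q_4 = 0.85 × 0.71 × 1.07 = 0.6457 m³/s
w_5 = (5.33 − 3.68)/2 = 0.825 m; q_5 = 0.74 × 0.40 × 0.825 = 0.2442 m³/s
Stations 1, 6 contribute zero (depth or velocity is 0).
Q = Σ qᵢ = 2.832 m³/s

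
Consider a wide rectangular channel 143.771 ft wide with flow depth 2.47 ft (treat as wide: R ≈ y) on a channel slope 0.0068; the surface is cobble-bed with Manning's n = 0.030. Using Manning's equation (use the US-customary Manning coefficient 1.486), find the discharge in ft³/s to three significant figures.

A = b·y = 143.771 × 2.47 = 355.1 ft²
Wide channel: R ≈ y = 2.47 ft
Q = (1.486/n)·A·R^(2/3)·S^(1/2) = (1.486/0.030) × 355.1 × 2.470^(2/3) × 0.0068^(1/2) = 2650 ft³/s

2650 ft³/s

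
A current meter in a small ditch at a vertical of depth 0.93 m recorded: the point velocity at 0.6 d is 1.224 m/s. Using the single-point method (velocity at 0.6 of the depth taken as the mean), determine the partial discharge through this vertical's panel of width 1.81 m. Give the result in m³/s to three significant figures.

v̄ = v₀.₆ = 1.224 m/s
q = v̄ × d × w = 1.224 × 0.93 × 1.81 = 2.060 m³/s

2.06 m³/s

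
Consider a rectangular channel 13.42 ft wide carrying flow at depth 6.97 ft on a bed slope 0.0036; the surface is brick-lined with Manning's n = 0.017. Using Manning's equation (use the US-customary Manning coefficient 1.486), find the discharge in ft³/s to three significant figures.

A = b·y = 13.42 × 6.97 = 93.54 ft²
P = b + 2y = 13.42 + 2×6.97 = 27.36 ft
R = A/P = 93.54/27.36 = 3.419 ft
Q = (1.486/n)·A·R^(2/3)·S^(1/2) = (1.486/0.017) × 93.54 × 3.419^(2/3) × 0.0036^(1/2) = 1113 ft³/s

1110 ft³/s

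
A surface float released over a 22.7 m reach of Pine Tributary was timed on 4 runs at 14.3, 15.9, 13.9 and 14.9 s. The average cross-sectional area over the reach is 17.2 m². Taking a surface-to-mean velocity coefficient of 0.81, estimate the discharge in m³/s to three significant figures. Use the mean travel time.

t̄ = (14.3 + 15.9 + 13.9 + 14.9) / 4 = 14.75 s
v_surface = L / t̄ = 22.7 / 14.75 = 1.539 m/s
v_mean = 0.81 × 1.539 = 1.247 m/s
Q = A × v_mean = 17.2 × 1.247 = 21.44 m³/s

21.4 m³/s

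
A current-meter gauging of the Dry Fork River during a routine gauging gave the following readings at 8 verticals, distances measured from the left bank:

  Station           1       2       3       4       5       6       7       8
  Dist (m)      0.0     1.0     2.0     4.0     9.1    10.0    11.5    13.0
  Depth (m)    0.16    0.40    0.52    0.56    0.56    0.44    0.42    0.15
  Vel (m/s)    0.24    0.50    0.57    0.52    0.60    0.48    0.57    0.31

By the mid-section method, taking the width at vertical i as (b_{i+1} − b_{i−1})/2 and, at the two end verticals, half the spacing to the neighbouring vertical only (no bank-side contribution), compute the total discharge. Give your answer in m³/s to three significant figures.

3.35 m³/s

w_1 = (1.0 − 0.0)/2 = 0.5 m; q_1 = 0.24 × 0.16 × 0.5 = 0.01920 m³/s
w_2 = (2.0 − 0.0)/2 = 1 m; q_2 = 0.50 × 0.40 × 1 = 0.2000 m³/s
w_3 = (4.0 − 1.0)/2 = 1.5 m; q_3 = 0.57 × 0.52 × 1.5 = 0.4446 m³/s
w_4 = (9.1 − 2.0)/2 = 3.55 m; q_4 = 0.52 × 0.56 × 3.55 = 1.034 m³/s
w_5 = (10.0 − 4.0)/2 = 3 m; q_5 = 0.60 × 0.56 × 3 = 1.008 m³/s
w_6 = (11.5 − 9.1)/2 = 1.2 m; q_6 = 0.48 × 0.44 × 1.2 = 0.2534 m³/s
w_7 = (13.0 − 10.0)/2 = 1.5 m; q_7 = 0.57 × 0.42 × 1.5 = 0.3591 m³/s
w_8 = (13.0 − 11.5)/2 = 0.75 m; q_8 = 0.31 × 0.15 × 0.75 = 0.03488 m³/s
Q = Σ qᵢ = 3.353 m³/s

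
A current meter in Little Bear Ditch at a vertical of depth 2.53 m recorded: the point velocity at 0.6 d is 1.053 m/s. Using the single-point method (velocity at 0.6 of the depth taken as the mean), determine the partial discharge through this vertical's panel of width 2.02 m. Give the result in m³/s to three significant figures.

5.38 m³/s

v̄ = v₀.₆ = 1.053 m/s
q = v̄ × d × w = 1.053 × 2.53 × 2.02 = 5.381 m³/s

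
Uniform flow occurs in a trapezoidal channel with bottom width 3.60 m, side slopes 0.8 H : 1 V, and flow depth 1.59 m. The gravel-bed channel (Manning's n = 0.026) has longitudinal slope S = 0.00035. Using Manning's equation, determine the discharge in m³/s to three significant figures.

A = (b + z·y)·y = (3.60 + 0.8×1.59)×1.59 = 7.746 m²
P = b + 2y√(1+z²) = 3.60 + 2×1.59×√(1+0.8²) = 7.672 m
R = A/P = 7.746/7.672 = 1.010 m
Q = (1/n)·A·R^(2/3)·S^(1/2) = (1/0.026) × 7.746 × 1.010^(2/3) × 0.00035^(1/2) = 5.610 m³/s

5.61 m³/s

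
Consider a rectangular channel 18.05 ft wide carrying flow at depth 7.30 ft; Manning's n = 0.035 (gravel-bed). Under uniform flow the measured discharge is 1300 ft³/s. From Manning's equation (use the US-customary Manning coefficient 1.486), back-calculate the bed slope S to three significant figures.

0.00840

A = b·y = 18.05 × 7.30 = 131.8 ft²
P = b + 2y = 18.05 + 2×7.30 = 32.65 ft
R = A/P = 131.8/32.65 = 4.036 ft
S = (Q·n / (1.486·A·R^(2/3)))² = (1300×0.035 / (1.486×131.8×2.535))² = 0.008404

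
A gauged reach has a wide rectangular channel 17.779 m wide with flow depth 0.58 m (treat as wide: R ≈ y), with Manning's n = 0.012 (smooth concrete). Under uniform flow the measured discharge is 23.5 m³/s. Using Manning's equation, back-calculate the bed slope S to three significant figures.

0.00155

A = b·y = 17.779 × 0.58 = 10.31 m²
Wide channel: R ≈ y = 0.58 m
S = (Q·n / (1·A·R^(2/3)))² = (23.5×0.012 / (1×10.31×0.6955))² = 0.001546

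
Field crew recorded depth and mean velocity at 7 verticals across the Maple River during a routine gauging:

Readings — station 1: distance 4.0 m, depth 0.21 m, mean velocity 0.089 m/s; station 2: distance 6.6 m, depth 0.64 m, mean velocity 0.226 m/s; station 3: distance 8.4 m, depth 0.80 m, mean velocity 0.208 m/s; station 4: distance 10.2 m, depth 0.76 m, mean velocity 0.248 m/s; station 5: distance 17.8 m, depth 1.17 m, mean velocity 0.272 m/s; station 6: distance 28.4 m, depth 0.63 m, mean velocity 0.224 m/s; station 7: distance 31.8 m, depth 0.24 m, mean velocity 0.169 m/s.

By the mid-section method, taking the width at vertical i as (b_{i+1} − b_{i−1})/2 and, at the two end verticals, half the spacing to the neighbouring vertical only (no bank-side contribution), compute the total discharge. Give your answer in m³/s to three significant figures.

w_1 = (6.6 − 4.0)/2 = 1.3 m; q_1 = 0.089 × 0.21 × 1.3 = 0.02430 m³/s
w_2 = (8.4 − 4.0)/2 = 2.2 m; q_2 = 0.226 × 0.64 × 2.2 = 0.3182 m³/s
w_3 = (10.2 − 6.6)/2 = 1.8 m; q_3 = 0.208 × 0.80 × 1.8 = 0.2995 m³/s
w_4 = (17.8 − 8.4)/2 = 4.7 m; q_4 = 0.248 × 0.76 × 4.7 = 0.8859 m³/s
w_5 = (28.4 − 10.2)/2 = 9.1 m; q_5 = 0.272 × 1.17 × 9.1 = 2.896 m³/s
w_6 = (31.8 − 17.8)/2 = 7 m; q_6 = 0.224 × 0.63 × 7 = 0.9878 m³/s
w_7 = (31.8 − 28.4)/2 = 1.7 m; q_7 = 0.169 × 0.24 × 1.7 = 0.06895 m³/s
Q = Σ qᵢ = 5.481 m³/s

5.48 m³/s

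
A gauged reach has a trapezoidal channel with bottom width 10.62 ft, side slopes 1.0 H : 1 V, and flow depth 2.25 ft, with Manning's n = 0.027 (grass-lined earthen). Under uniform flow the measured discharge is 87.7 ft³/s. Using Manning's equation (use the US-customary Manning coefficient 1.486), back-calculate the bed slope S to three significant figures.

A = (b + z·y)·y = (10.62 + 1.0×2.25)×2.25 = 28.96 ft²
P = b + 2y√(1+z²) = 10.62 + 2×2.25×√(1+1.0²) = 16.98 ft
R = A/P = 28.96/16.98 = 1.705 ft
S = (Q·n / (1.486·A·R^(2/3)))² = (87.7×0.027 / (1.486×28.96×1.427))² = 0.001487

0.00149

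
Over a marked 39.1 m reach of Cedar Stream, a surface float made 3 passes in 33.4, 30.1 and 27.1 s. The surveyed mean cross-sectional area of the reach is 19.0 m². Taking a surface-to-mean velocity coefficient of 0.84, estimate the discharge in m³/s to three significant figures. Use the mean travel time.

t̄ = (33.4 + 30.1 + 27.1) / 3 = 30.2 s
v_surface = L / t̄ = 39.1 / 30.2 = 1.295 m/s
v_mean = 0.84 × 1.295 = 1.088 m/s
Q = A × v_mean = 19.0 × 1.088 = 20.66 m³/s

20.7 m³/s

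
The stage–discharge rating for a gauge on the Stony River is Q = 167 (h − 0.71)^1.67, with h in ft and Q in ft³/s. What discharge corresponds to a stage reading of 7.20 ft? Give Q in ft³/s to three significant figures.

Q = 167 × (7.20 − 0.71)^1.67 = 167 × 6.49^1.67 = 3795 ft³/s

3790 ft³/s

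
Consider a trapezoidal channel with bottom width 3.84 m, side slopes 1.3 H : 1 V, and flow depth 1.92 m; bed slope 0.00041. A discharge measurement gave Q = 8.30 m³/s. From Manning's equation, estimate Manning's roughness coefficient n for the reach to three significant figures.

0.0335

A = (b + z·y)·y = (3.84 + 1.3×1.92)×1.92 = 12.17 m²
P = b + 2y√(1+z²) = 3.84 + 2×1.92×√(1+1.3²) = 10.14 m
R = A/P = 12.17/10.14 = 1.200 m
n = (1/Q)·A·R^(2/3)·S^(1/2) = (1/8.30) × 12.17 × 1.129 × 0.02025 = 0.03351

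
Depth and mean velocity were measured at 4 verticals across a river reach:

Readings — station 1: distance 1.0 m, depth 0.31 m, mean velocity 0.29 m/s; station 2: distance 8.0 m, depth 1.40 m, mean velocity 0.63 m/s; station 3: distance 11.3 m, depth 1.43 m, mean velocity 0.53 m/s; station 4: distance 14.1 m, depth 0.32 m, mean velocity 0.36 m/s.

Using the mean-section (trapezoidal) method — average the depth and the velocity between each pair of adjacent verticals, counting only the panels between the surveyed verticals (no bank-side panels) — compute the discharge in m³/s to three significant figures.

Panel 1-2: Δb = 7 m, d̄ = (0.31+1.40)/2 = 0.855, v̄ = (0.29+0.63)/2 = 0.46 → q = 7×0.855×0.46 = 2.753 m³/s
Panel 2-3: Δb = 3.3 m, d̄ = (1.40+1.43)/2 = 1.415, v̄ = (0.63+0.53)/2 = 0.58 → q = 3.3×1.415×0.58 = 2.708 m³/s
Panel 3-4: Δb = 2.8 m, d̄ = (1.43+0.32)/2 = 0.875, v̄ = (0.53+0.36)/2 = 0.445 → q = 2.8×0.875×0.445 = 1.090 m³/s
Q = Σ q = 6.552 m³/s

6.55 m³/s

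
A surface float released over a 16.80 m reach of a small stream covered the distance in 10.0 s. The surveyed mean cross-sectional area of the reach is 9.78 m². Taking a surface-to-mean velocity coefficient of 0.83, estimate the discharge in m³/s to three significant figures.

13.6 m³/s

v_surface = L / t̄ = 16.80 / 10 = 1.680 m/s
v_mean = 0.83 × 1.680 = 1.394 m/s
Q = A × v_mean = 9.78 × 1.394 = 13.64 m³/s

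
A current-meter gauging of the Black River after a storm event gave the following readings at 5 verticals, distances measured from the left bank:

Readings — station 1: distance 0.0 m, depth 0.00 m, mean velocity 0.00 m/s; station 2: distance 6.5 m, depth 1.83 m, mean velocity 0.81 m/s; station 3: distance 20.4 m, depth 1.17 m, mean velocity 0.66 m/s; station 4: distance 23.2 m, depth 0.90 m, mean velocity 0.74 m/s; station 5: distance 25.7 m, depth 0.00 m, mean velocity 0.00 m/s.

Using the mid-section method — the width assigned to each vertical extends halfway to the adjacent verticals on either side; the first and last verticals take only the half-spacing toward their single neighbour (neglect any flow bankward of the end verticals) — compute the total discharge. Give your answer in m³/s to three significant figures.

w_2 = (20.4 − 0.0)/2 = 10.2 m; q_2 = 0.81 × 1.83 × 10.2 = 15.12 m³/s
w_3 = (23.2 − 6.5)/2 = 8.35 m; q_3 = 0.66 × 1.17 × 8.35 = 6.448 m³/s
w_4 = (25.7 − 20.4)/2 = 2.65 m; q_4 = 0.74 × 0.90 × 2.65 = 1.765 m³/s
Stations 1, 5 contribute zero (depth or velocity is 0).
Q = Σ qᵢ = 23.33 m³/s

23.3 m³/s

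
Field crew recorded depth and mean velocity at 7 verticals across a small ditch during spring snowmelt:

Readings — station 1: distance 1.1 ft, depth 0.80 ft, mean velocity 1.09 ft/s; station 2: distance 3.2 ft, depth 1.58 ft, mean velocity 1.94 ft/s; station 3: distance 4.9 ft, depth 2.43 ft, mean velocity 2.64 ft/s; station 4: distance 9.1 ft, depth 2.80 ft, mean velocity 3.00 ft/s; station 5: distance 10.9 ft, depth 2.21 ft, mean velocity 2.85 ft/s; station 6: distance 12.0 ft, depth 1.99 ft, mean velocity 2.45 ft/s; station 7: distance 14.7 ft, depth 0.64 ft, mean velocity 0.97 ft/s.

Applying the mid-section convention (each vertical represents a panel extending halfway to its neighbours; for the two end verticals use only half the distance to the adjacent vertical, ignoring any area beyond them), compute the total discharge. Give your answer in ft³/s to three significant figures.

w_1 = (3.2 − 1.1)/2 = 1.05 ft; q_1 = 1.09 × 0.80 × 1.05 = 0.9156 ft³/s
w_2 = (4.9 − 1.1)/2 = 1.9 ft; q_2 = 1.94 × 1.58 × 1.9 = 5.824 ft³/s
w_3 = (9.1 − 3.2)/2 = 2.95 ft; q_3 = 2.64 × 2.43 × 2.95 = 18.92 ft³/s
w_4 = (10.9 − 4.9)/2 = 3 ft; q_4 = 3.00 × 2.80 × 3 = 25.20 ft³/s
w_5 = (12.0 − 9.1)/2 = 1.45 ft; q_5 = 2.85 × 2.21 × 1.45 = 9.133 ft³/s
w_6 = (14.7 − 10.9)/2 = 1.9 ft; q_6 = 2.45 × 1.99 × 1.9 = 9.263 ft³/s
w_7 = (14.7 − 12.0)/2 = 1.35 ft; q_7 = 0.97 × 0.64 × 1.35 = 0.8381 ft³/s
Q = Σ qᵢ = 70.10 ft³/s

70.1 ft³/s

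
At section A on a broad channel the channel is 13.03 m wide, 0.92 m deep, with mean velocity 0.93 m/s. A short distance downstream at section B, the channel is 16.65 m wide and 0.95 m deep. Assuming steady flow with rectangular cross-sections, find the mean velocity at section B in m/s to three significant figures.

0.705 m/s

Q = A₁V₁ = (13.03×0.92) × 0.93 = 11.15 m³/s
A₂ = 16.65 × 0.95 = 15.82 m²
V₂ = Q/A₂ = 11.15/15.82 = 0.7048 m/s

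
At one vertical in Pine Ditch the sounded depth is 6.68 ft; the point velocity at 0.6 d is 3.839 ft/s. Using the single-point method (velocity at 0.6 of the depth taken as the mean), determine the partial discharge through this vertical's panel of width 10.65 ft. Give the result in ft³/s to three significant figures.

v̄ = v₀.₆ = 3.839 ft/s
q = v̄ × d × w = 3.839 × 6.68 × 10.65 = 273.1 ft³/s

273 ft³/s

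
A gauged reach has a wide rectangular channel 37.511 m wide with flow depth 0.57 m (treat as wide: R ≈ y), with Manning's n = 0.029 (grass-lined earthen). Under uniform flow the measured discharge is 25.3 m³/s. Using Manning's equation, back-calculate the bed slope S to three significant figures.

0.00249

A = b·y = 37.511 × 0.57 = 21.38 m²
Wide channel: R ≈ y = 0.57 m
S = (Q·n / (1·A·R^(2/3)))² = (25.3×0.029 / (1×21.38×0.6875))² = 0.002492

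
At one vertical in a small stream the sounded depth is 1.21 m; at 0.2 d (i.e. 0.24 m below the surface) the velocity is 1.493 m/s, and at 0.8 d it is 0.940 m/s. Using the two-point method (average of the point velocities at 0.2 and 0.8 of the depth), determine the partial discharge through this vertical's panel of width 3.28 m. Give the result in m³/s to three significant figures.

v̄ = (1.493 + 0.940) / 2 = 1.217 m/s
q = v̄ × d × w = 1.217 × 1.21 × 3.28 = 4.828 m³/s

4.83 m³/s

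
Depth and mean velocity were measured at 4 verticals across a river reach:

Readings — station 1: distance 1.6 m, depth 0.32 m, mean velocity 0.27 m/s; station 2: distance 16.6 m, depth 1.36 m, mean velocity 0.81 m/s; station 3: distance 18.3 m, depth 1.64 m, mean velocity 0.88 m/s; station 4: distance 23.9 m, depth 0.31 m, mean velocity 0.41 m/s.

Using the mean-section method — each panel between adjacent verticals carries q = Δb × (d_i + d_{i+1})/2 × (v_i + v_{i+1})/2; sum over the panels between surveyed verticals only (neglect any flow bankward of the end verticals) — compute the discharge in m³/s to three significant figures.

12.5 m³/s

Panel 1-2: Δb = 15 m, d̄ = (0.32+1.36)/2 = 0.84, v̄ = (0.27+0.81)/2 = 0.54 → q = 15×0.84×0.54 = 6.804 m³/s
Panel 2-3: Δb = 1.7 m, d̄ = (1.36+1.64)/2 = 1.5, v̄ = (0.81+0.88)/2 = 0.845 → q = 1.7×1.5×0.845 = 2.155 m³/s
Panel 3-4: Δb = 5.6 m, d̄ = (1.64+0.31)/2 = 0.975, v̄ = (0.88+0.41)/2 = 0.645 → q = 5.6×0.975×0.645 = 3.522 m³/s
Q = Σ q = 12.48 m³/s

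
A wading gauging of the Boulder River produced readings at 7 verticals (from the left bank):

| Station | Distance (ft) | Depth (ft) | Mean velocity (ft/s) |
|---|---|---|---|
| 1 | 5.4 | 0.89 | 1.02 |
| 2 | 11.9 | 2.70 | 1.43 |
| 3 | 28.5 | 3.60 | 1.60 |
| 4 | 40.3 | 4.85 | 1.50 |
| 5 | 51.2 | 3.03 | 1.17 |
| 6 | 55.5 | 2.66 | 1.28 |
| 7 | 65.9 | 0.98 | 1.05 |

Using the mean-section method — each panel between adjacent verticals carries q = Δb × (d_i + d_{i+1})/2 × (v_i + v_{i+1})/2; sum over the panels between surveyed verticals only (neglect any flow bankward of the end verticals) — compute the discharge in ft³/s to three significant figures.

265 ft³/s

Panel 1-2: Δb = 6.5 ft, d̄ = (0.89+2.70)/2 = 1.795, v̄ = (1.02+1.43)/2 = 1.225 → q = 6.5×1.795×1.225 = 14.29 ft³/s
Panel 2-3: Δb = 16.6 ft, d̄ = (2.70+3.60)/2 = 3.15, v̄ = (1.43+1.60)/2 = 1.515 → q = 16.6×3.15×1.515 = 79.22 ft³/s
Panel 3-4: Δb = 11.8 ft, d̄ = (3.60+4.85)/2 = 4.225, v̄ = (1.60+1.50)/2 = 1.55 → q = 11.8×4.225×1.55 = 77.28 ft³/s
Panel 4-5: Δb = 10.9 ft, d̄ = (4.85+3.03)/2 = 3.94, v̄ = (1.50+1.17)/2 = 1.335 → q = 10.9×3.94×1.335 = 57.33 ft³/s
Panel 5-6: Δb = 4.3 ft, d̄ = (3.03+2.66)/2 = 2.845, v̄ = (1.17+1.28)/2 = 1.225 → q = 4.3×2.845×1.225 = 14.99 ft³/s
Panel 6-7: Δb = 10.4 ft, d̄ = (2.66+0.98)/2 = 1.82, v̄ = (1.28+1.05)/2 = 1.165 → q = 10.4×1.82×1.165 = 22.05 ft³/s
Q = Σ q = 265.2 ft³/s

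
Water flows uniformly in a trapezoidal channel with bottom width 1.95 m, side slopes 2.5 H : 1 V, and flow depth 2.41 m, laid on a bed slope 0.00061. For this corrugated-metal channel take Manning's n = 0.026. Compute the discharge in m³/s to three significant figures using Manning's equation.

A = (b + z·y)·y = (1.95 + 2.5×2.41)×2.41 = 19.22 m²
P = b + 2y√(1+z²) = 1.95 + 2×2.41×√(1+2.5²) = 14.93 m
R = A/P = 19.22/14.93 = 1.287 m
Q = (1/n)·A·R^(2/3)·S^(1/2) = (1/0.026) × 19.22 × 1.287^(2/3) × 0.00061^(1/2) = 21.61 m³/s

21.6 m³/s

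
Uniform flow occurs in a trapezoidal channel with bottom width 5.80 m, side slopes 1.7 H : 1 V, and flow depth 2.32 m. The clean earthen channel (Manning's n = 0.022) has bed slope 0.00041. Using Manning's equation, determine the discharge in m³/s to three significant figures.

A = (b + z·y)·y = (5.80 + 1.7×2.32)×2.32 = 22.61 m²
P = b + 2y√(1+z²) = 5.80 + 2×2.32×√(1+1.7²) = 14.95 m
R = A/P = 22.61/14.95 = 1.512 m
Q = (1/n)·A·R^(2/3)·S^(1/2) = (1/0.022) × 22.61 × 1.512^(2/3) × 0.00041^(1/2) = 27.41 m³/s

27.4 m³/s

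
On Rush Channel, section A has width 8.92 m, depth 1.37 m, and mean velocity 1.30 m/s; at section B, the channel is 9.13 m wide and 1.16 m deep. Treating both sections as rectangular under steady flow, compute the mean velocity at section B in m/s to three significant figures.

Q = A₁V₁ = (8.92×1.37) × 1.30 = 15.89 m³/s
A₂ = 9.13 × 1.16 = 10.59 m²
V₂ = Q/A₂ = 15.89/10.59 = 1.500 m/s

1.50 m/s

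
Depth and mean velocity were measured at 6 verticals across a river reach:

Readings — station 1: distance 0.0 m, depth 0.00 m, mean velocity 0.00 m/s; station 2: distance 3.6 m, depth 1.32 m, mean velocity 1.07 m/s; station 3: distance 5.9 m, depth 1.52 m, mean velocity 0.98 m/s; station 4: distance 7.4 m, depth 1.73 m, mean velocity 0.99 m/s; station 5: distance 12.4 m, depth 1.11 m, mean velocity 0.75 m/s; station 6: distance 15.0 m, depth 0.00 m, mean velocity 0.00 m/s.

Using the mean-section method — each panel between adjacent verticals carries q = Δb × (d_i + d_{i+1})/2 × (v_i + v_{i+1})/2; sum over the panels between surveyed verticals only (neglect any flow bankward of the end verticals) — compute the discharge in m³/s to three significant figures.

Panel 1-2: Δb = 3.6 m, d̄ = (0.00+1.32)/2 = 0.66, v̄ = (0.00+1.07)/2 = 0.535 → q = 3.6×0.66×0.535 = 1.271 m³/s
Panel 2-3: Δb = 2.3 m, d̄ = (1.32+1.52)/2 = 1.42, v̄ = (1.07+0.98)/2 = 1.025 → q = 2.3×1.42×1.025 = 3.348 m³/s
Panel 3-4: Δb = 1.5 m, d̄ = (1.52+1.73)/2 = 1.625, v̄ = (0.98+0.99)/2 = 0.985 → q = 1.5×1.625×0.985 = 2.401 m³/s
Panel 4-5: Δb = 5 m, d̄ = (1.73+1.11)/2 = 1.42, v̄ = (0.99+0.75)/2 = 0.87 → q = 5×1.42×0.87 = 6.177 m³/s
Panel 5-6: Δb = 2.6 m, d̄ = (1.11+0.00)/2 = 0.555, v̄ = (0.75+0.00)/2 = 0.375 → q = 2.6×0.555×0.375 = 0.5411 m³/s
Q = Σ q = 13.74 m³/s

13.7 m³/s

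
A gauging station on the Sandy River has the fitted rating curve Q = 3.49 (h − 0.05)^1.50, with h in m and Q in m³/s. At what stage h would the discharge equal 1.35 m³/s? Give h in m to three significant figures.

h − h₀ = (Q/C)^(1/b) = (1.35/3.49)^(1/1.50) = 0.5309 m
h = 0.05 + 0.5309 = 0.5809 m

0.581 m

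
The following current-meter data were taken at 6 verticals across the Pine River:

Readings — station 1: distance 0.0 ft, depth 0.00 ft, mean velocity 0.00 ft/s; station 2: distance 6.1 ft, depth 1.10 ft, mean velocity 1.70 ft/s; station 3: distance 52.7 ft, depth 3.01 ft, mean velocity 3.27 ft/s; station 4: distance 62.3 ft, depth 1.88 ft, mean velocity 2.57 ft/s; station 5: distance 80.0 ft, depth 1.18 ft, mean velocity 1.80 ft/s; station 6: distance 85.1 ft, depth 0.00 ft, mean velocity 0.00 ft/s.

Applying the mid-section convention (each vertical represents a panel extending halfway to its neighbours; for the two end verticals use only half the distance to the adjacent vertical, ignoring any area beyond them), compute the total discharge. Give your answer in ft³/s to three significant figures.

416 ft³/s

w_2 = (52.7 − 0.0)/2 = 26.35 ft; q_2 = 1.70 × 1.10 × 26.35 = 49.27 ft³/s
w_3 = (62.3 − 6.1)/2 = 28.1 ft; q_3 = 3.27 × 3.01 × 28.1 = 276.6 ft³/s
w_4 = (80.0 − 52.7)/2 = 13.65 ft; q_4 = 2.57 × 1.88 × 13.65 = 65.95 ft³/s
w_5 = (85.1 − 62.3)/2 = 11.4 ft; q_5 = 1.80 × 1.18 × 11.4 = 24.21 ft³/s
Stations 1, 6 contribute zero (depth or velocity is 0).
Q = Σ qᵢ = 416.0 ft³/s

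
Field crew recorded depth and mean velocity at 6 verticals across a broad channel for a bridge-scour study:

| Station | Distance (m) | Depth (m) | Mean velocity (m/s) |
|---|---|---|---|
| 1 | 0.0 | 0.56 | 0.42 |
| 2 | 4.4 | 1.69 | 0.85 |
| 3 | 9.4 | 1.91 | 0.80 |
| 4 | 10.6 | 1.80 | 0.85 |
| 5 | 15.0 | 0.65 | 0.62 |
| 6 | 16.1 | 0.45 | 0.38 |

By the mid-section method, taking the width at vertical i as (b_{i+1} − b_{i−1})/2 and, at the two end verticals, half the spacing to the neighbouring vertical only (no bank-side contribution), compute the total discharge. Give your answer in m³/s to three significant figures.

17.5 m³/s

w_1 = (4.4 − 0.0)/2 = 2.2 m; q_1 = 0.42 × 0.56 × 2.2 = 0.5174 m³/s
w_2 = (9.4 − 0.0)/2 = 4.7 m; q_2 = 0.85 × 1.69 × 4.7 = 6.752 m³/s
w_3 = (10.6 − 4.4)/2 = 3.1 m; q_3 = 0.80 × 1.91 × 3.1 = 4.737 m³/s
w_4 = (15.0 − 9.4)/2 = 2.8 m; q_4 = 0.85 × 1.80 × 2.8 = 4.284 m³/s
w_5 = (16.1 − 10.6)/2 = 2.75 m; q_5 = 0.62 × 0.65 × 2.75 = 1.108 m³/s
w_6 = (16.1 − 15.0)/2 = 0.55 m; q_6 = 0.38 × 0.45 × 0.55 = 0.09405 m³/s
Q = Σ qᵢ = 17.49 m³/s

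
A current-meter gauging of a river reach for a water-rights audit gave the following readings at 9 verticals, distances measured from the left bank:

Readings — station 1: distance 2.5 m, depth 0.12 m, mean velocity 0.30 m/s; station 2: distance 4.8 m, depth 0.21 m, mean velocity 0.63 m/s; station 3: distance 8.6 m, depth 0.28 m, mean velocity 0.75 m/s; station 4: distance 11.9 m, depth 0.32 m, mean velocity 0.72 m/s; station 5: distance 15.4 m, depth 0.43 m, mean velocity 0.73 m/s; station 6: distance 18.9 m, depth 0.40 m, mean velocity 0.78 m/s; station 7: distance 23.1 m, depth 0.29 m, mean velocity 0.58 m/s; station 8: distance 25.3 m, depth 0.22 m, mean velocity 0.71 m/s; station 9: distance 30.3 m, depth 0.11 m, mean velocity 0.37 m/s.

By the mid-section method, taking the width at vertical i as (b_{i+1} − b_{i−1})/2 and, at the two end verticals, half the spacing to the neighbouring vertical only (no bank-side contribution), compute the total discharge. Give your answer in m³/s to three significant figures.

w_1 = (4.8 − 2.5)/2 = 1.15 m; q_1 = 0.30 × 0.12 × 1.15 = 0.04140 m³/s
w_2 = (8.6 − 2.5)/2 = 3.05 m; q_2 = 0.63 × 0.21 × 3.05 = 0.4035 m³/s
w_3 = (11.9 − 4.8)/2 = 3.55 m; q_3 = 0.75 × 0.28 × 3.55 = 0.7455 m³/s
w_4 = (15.4 − 8.6)/2 = 3.4 m; q_4 = 0.72 × 0.32 × 3.4 = 0.7834 m³/s
w_5 = (18.9 − 11.9)/2 = 3.5 m; q_5 = 0.73 × 0.43 × 3.5 = 1.099 m³/s
w_6 = (23.1 − 15.4)/2 = 3.85 m; q_6 = 0.78 × 0.40 × 3.85 = 1.201 m³/s
w_7 = (25.3 − 18.9)/2 = 3.2 m; q_7 = 0.58 × 0.29 × 3.2 = 0.5382 m³/s
w_8 = (30.3 − 23.1)/2 = 3.6 m; q_8 = 0.71 × 0.22 × 3.6 = 0.5623 m³/s
w_9 = (30.3 − 25.3)/2 = 2.5 m; q_9 = 0.37 × 0.11 × 2.5 = 0.1018 m³/s
Q = Σ qᵢ = 5.476 m³/s

5.48 m³/s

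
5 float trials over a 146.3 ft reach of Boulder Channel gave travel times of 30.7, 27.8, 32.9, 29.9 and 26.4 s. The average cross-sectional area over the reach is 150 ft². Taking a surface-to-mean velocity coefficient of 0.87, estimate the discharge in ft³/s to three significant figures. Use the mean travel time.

t̄ = (30.7 + 27.8 + 32.9 + 29.9 + 26.4) / 5 = 29.54 s
v_surface = L / t̄ = 146.3 / 29.54 = 4.953 ft/s
v_mean = 0.87 × 4.953 = 4.309 ft/s
Q = A × v_mean = 150 × 4.309 = 646.3 ft³/s

646 ft³/s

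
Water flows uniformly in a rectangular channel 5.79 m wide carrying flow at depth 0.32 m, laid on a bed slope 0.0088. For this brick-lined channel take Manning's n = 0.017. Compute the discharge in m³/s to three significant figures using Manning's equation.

A = b·y = 5.79 × 0.32 = 1.853 m²
P = b + 2y = 5.79 + 2×0.32 = 6.430 m
R = A/P = 1.853/6.430 = 0.2881 m
Q = (1/n)·A·R^(2/3)·S^(1/2) = (1/0.017) × 1.853 × 0.2881^(2/3) × 0.0088^(1/2) = 4.460 m³/s

4.46 m³/s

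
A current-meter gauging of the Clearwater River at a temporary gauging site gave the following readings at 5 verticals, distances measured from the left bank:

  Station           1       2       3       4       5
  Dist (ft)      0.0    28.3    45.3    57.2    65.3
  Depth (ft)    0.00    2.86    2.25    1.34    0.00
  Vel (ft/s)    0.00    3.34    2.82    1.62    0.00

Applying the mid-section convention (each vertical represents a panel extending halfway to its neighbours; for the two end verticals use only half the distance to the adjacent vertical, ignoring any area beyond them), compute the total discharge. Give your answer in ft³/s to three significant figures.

w_2 = (45.3 − 0.0)/2 = 22.65 ft; q_2 = 3.34 × 2.86 × 22.65 = 216.4 ft³/s
w_3 = (57.2 − 28.3)/2 = 14.45 ft; q_3 = 2.82 × 2.25 × 14.45 = 91.69 ft³/s
w_4 = (65.3 − 45.3)/2 = 10 ft; q_4 = 1.62 × 1.34 × 10 = 21.71 ft³/s
Stations 1, 5 contribute zero (depth or velocity is 0).
Q = Σ qᵢ = 329.8 ft³/s

330 ft³/s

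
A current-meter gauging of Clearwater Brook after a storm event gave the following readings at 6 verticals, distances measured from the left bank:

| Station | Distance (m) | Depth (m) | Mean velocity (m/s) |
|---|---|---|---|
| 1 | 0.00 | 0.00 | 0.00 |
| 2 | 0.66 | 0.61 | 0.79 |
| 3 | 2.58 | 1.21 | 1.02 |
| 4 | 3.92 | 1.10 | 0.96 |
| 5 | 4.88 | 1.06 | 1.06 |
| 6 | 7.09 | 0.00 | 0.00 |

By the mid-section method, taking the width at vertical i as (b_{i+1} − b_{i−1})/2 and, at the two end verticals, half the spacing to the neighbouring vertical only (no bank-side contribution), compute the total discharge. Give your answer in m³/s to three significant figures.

w_2 = (2.58 − 0.00)/2 = 1.29 m; q_2 = 0.79 × 0.61 × 1.29 = 0.6217 m³/s
w_3 = (3.92 − 0.66)/2 = 1.63 m; q_3 = 1.02 × 1.21 × 1.63 = 2.012 m³/s
w_4 = (4.88 − 2.58)/2 = 1.15 m; q_4 = 0.96 × 1.10 × 1.15 = 1.214 m³/s
w_5 = (7.09 − 3.92)/2 = 1.585 m; q_5 = 1.06 × 1.06 × 1.585 = 1.781 m³/s
Stations 1, 6 contribute zero (depth or velocity is 0).
Q = Σ qᵢ = 5.629 m³/s

5.63 m³/s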